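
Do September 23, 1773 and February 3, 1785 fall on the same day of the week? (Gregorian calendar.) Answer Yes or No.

From Sep 23, 1773 to Feb 3, 1785 is 4151 days.
4151 mod 7 = 0, so they are the same weekday.
(Sep 23, 1773 is a Thursday; Feb 3, 1785 is a Thursday.)

Yes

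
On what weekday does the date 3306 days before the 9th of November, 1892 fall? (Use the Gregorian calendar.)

Monday

Nov 9, 1892 is a Wednesday.
3306 mod 7 = 2, so 3306 days before a Wednesday is Wednesday − 2 = Monday.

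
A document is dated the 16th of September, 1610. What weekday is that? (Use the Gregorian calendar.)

Doomsday rule: the anchor day for the 1600s is Tuesday. For year 10: 10÷12 = 0 r 10, and 10÷4 = 2, so 0+10+2 = 12.
Tuesday + 12 ≡ Sunday — that's 1610's doomsday.
In September the doomsday date is Sep 5.
Sep 16 is 11 days after Sep 5; 11 mod 7 = 4, so Sunday + 4 = Thursday.

Thursday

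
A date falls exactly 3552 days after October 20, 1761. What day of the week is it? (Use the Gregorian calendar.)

Oct 20, 1761 is a Tuesday.
3552 mod 7 = 3, so 3552 days after a Tuesday is Tuesday + 3 = Friday.

Friday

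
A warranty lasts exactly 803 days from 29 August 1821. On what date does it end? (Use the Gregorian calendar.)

+365 (one year) → Aug 29, 1822 (438 left).
+365 (one year) → Aug 29, 1823 (73 left).
Aug has 31 days: +3 → Sep 1, 1823 (70 left).
Sep has 30 days: +30 → Oct 1, 1823 (40 left).
Oct has 31 days: +31 → Nov 1, 1823 (9 left).
+9 → Nov 10, 1823.

November 10, 1823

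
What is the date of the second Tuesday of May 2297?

May 1, 2297 is a Saturday.
The first Tuesday is therefore May 4 (3 days later).
The second Tuesday is 4 + 1×7 = May 11.

May 11, 2297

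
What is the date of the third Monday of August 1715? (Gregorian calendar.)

August 1, 1715 is a Thursday.
The first Monday is therefore August 5 (4 days later).
The third Monday is 5 + 2×7 = August 19.

August 19, 1715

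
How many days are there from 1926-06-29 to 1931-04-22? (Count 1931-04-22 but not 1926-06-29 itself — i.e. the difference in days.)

1758

Jun 29, 1926 → Jun 29, 1927: 365 days.
Jun 29, 1927 → Jun 29, 1928: 366 days (Feb 29, 1928 is in that span).
Jun 29, 1928 → Jun 29, 1929: 365 days.
Jun 29, 1929 → Jun 29, 1930: 365 days.
Jun 29, 1930 → Jul 29, 1930: 30 days (June has 30).
Jul 29, 1930 → Aug 29, 1930: 31 days (July has 31).
Aug 29, 1930 → Sep 29, 1930: 31 days (August has 31).
Sep 29, 1930 → Oct 29, 1930: 30 days (September has 30).
Oct 29, 1930 → Nov 29, 1930: 31 days (October has 31).
Nov 29, 1930 → Dec 29, 1930: 30 days (November has 30).
Dec 29, 1930 → Jan 29, 1931: 31 days (December has 31).
Jan 29, 1931 → Feb 28, 1931: 30 days (January has 31).
Feb 28, 1931 → Mar 28, 1931: 28 days (February has 28).
Mar 28, 1931 → Apr 22, 1931: 25 days.
Total: 1758 days.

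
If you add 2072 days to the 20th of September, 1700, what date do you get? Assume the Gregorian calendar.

May 24, 1706

+365 (one year) → Sep 20, 1701 (1707 left).
+365 (one year) → Sep 20, 1702 (1342 left).
+365 (one year) → Sep 20, 1703 (977 left).
+366 (one year; includes Feb 29, 1704) → Sep 20, 1704 (611 left).
+365 (one year) → Sep 20, 1705 (246 left).
Sep has 30 days: +11 → Oct 1, 1705 (235 left).
Oct has 31 days: +31 → Nov 1, 1705 (204 left).
Nov has 30 days: +30 → Dec 1, 1705 (174 left).
Dec has 31 days: +31 → Jan 1, 1706 (143 left).
Jan has 31 days: +31 → Feb 1, 1706 (112 left).
Feb has 28 days: +28 → Mar 1, 1706 (84 left).
Mar has 31 days: +31 → Apr 1, 1706 (53 left).
Apr has 30 days: +30 → May 1, 1706 (23 left).
+23 → May 24, 1706.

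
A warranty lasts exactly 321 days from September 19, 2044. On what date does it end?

Sep has 30 days: +12 → Oct 1, 2044 (309 left).
Oct has 31 days: +31 → Nov 1, 2044 (278 left).
Nov has 30 days: +30 → Dec 1, 2044 (248 left).
Dec has 31 days: +31 → Jan 1, 2045 (217 left).
Jan has 31 days: +31 → Feb 1, 2045 (186 left).
Feb has 28 days: +28 → Mar 1, 2045 (158 left).
Mar has 31 days: +31 → Apr 1, 2045 (127 left).
Apr has 30 days: +30 → May 1, 2045 (97 left).
May has 31 days: +31 → Jun 1, 2045 (66 left).
Jun has 30 days: +30 → Jul 1, 2045 (36 left).
Jul has 31 days: +31 → Aug 1, 2045 (5 left).
+5 → Aug 6, 2045.

August 6, 2045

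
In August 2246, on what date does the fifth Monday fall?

August 1, 2246 is a Saturday.
The first Monday is therefore August 3 (2 days later).
The fifth Monday is 3 + 4×7 = August 31.

August 31, 2246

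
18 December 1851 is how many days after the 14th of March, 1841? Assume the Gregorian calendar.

3931

Mar 14, 1841 → Mar 14, 1842: 365 days.
Mar 14, 1842 → Mar 14, 1843: 365 days.
Mar 14, 1843 → Mar 14, 1844: 366 days (Feb 29, 1844 is in that span).
Mar 14, 1844 → Mar 14, 1845: 365 days.
Mar 14, 1845 → Mar 14, 1846: 365 days.
Mar 14, 1846 → Mar 14, 1847: 365 days.
Mar 14, 1847 → Mar 14, 1848: 366 days (Feb 29, 1848 is in that span).
Mar 14, 1848 → Mar 14, 1849: 365 days.
Mar 14, 1849 → Mar 14, 1850: 365 days.
Mar 14, 1850 → Mar 14, 1851: 365 days.
Mar 14, 1851 → Apr 14, 1851: 31 days (March has 31).
Apr 14, 1851 → May 14, 1851: 30 days (April has 30).
May 14, 1851 → Jun 14, 1851: 31 days (May has 31).
Jun 14, 1851 → Jul 14, 1851: 30 days (June has 30).
Jul 14, 1851 → Aug 14, 1851: 31 days (July has 31).
Aug 14, 1851 → Sep 14, 1851: 31 days (August has 31).
Sep 14, 1851 → Oct 14, 1851: 30 days (September has 30).
Oct 14, 1851 → Nov 14, 1851: 31 days (October has 31).
Nov 14, 1851 → Dec 14, 1851: 30 days (November has 30).
Dec 14, 1851 → Dec 18, 1851: 4 days.
Total: 3931 days.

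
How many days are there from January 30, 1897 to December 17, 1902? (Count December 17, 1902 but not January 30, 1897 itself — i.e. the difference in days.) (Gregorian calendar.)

2146

Jan 30, 1897 → Jan 30, 1898: 365 days.
Jan 30, 1898 → Jan 30, 1899: 365 days.
Jan 30, 1899 → Jan 30, 1900: 365 days.
Jan 30, 1900 → Jan 30, 1901: 365 days.
Jan 30, 1901 → Jan 30, 1902: 365 days.
Jan 30, 1902 → Feb 28, 1902: 29 days (January has 31).
Feb 28, 1902 → Mar 28, 1902: 28 days (February has 28).
Mar 28, 1902 → Apr 28, 1902: 31 days (March has 31).
Apr 28, 1902 → May 28, 1902: 30 days (April has 30).
May 28, 1902 → Jun 28, 1902: 31 days (May has 31).
Jun 28, 1902 → Jul 28, 1902: 30 days (June has 30).
Jul 28, 1902 → Aug 28, 1902: 31 days (July has 31).
Aug 28, 1902 → Sep 28, 1902: 31 days (August has 31).
Sep 28, 1902 → Oct 28, 1902: 30 days (September has 30).
Oct 28, 1902 → Nov 28, 1902: 31 days (October has 31).
Nov 28, 1902 → Dec 17, 1902: 19 days.
Total: 2146 days.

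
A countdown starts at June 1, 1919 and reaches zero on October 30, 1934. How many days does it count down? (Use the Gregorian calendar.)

5630

Jun 1, 1919 → Jun 1, 1920: 366 days (Feb 29, 1920 is in that span).
Jun 1, 1920 → Jun 1, 1921: 365 days.
Jun 1, 1921 → Jun 1, 1922: 365 days.
Jun 1, 1922 → Jun 1, 1923: 365 days.
Jun 1, 1923 → Jun 1, 1924: 366 days (Feb 29, 1924 is in that span).
Jun 1, 1924 → Jun 1, 1925: 365 days.
Jun 1, 1925 → Jun 1, 1926: 365 days.
Jun 1, 1926 → Jun 1, 1927: 365 days.
Jun 1, 1927 → Jun 1, 1928: 366 days (Feb 29, 1928 is in that span).
Jun 1, 1928 → Jun 1, 1929: 365 days.
Jun 1, 1929 → Jun 1, 1930: 365 days.
Jun 1, 1930 → Jun 1, 1931: 365 days.
Jun 1, 1931 → Jun 1, 1932: 366 days (Feb 29, 1932 is in that span).
Jun 1, 1932 → Jun 1, 1933: 365 days.
Jun 1, 1933 → Jun 1, 1934: 365 days.
Jun 1, 1934 → Jul 1, 1934: 30 days (June has 30).
Jul 1, 1934 → Aug 1, 1934: 31 days (July has 31).
Aug 1, 1934 → Sep 1, 1934: 31 days (August has 31).
Sep 1, 1934 → Oct 1, 1934: 30 days (September has 30).
Oct 1, 1934 → Oct 30, 1934: 29 days.
Total: 5630 days.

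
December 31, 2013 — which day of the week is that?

Doomsday rule: the anchor day for the 2000s is Tuesday. For year 13: 13÷12 = 1 r 1, and 1÷4 = 0, so 1+1+0 = 2.
Tuesday + 2 ≡ Thursday — that's 2013's doomsday.
In December the doomsday date is Dec 12.
Dec 31 is 19 days after Dec 12; 19 mod 7 = 5, so Thursday + 5 = Tuesday.

Tuesday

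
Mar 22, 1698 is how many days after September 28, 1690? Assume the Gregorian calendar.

Sep 28, 1690 → Sep 28, 1691: 365 days.
Sep 28, 1691 → Sep 28, 1692: 366 days (Feb 29, 1692 is in that span).
Sep 28, 1692 → Sep 28, 1693: 365 days.
Sep 28, 1693 → Sep 28, 1694: 365 days.
Sep 28, 1694 → Sep 28, 1695: 365 days.
Sep 28, 1695 → Sep 28, 1696: 366 days (Feb 29, 1696 is in that span).
Sep 28, 1696 → Sep 28, 1697: 365 days.
Sep 28, 1697 → Oct 28, 1697: 30 days (September has 30).
Oct 28, 1697 → Nov 28, 1697: 31 days (October has 31).
Nov 28, 1697 → Dec 28, 1697: 30 days (November has 30).
Dec 28, 1697 → Jan 28, 1698: 31 days (December has 31).
Jan 28, 1698 → Feb 28, 1698: 31 days (January has 31).
Feb 28, 1698 → Mar 22, 1698: 22 days.
Total: 2732 days.

2732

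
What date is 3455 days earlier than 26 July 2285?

February 9, 2276

−365 (one year) → Jul 26, 2284 (3090 left).
−366 (one year; includes Feb 29, 2284) → Jul 26, 2283 (2724 left).
−365 (one year) → Jul 26, 2282 (2359 left).
−365 (one year) → Jul 26, 2281 (1994 left).
−365 (one year) → Jul 26, 2280 (1629 left).
−366 (one year; includes Feb 29, 2280) → Jul 26, 2279 (1263 left).
−365 (one year) → Jul 26, 2278 (898 left).
−365 (one year) → Jul 26, 2277 (533 left).
−365 (one year) → Jul 26, 2276 (168 left).
−26 → Jun 30, 2276 (end of Jun, 30 days; 142 left).
−30 → May 31, 2276 (end of May, 31 days; 112 left).
−31 → Apr 30, 2276 (end of Apr, 30 days; 81 left).
−30 → Mar 31, 2276 (end of Mar, 31 days; 51 left).
−31 → Feb 29, 2276 (end of Feb, 29 days; 20 left).
−20 → Feb 9, 2276.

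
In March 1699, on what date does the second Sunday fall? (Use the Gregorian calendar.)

March 1, 1699 is a Sunday.
The first Sunday is therefore March 1 (same day).
The second Sunday is 1 + 1×7 = March 8.

March 8, 1699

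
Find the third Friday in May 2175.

May 1, 2175 is a Monday.
The first Friday is therefore May 5 (4 days later).
The third Friday is 5 + 2×7 = May 19.

May 19, 2175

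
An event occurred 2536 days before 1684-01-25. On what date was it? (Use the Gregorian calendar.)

−365 (one year) → Jan 25, 1683 (2171 left).
−365 (one year) → Jan 25, 1682 (1806 left).
−365 (one year) → Jan 25, 1681 (1441 left).
−366 (one year; includes Feb 29, 1680) → Jan 25, 1680 (1075 left).
−365 (one year) → Jan 25, 1679 (710 left).
−365 (one year) → Jan 25, 1678 (345 left).
−25 → Dec 31, 1677 (end of Dec, 31 days; 320 left).
−31 → Nov 30, 1677 (end of Nov, 30 days; 289 left).
−30 → Oct 31, 1677 (end of Oct, 31 days; 259 left).
−31 → Sep 30, 1677 (end of Sep, 30 days; 228 left).
−30 → Aug 31, 1677 (end of Aug, 31 days; 198 left).
−31 → Jul 31, 1677 (end of Jul, 31 days; 167 left).
−31 → Jun 30, 1677 (end of Jun, 30 days; 136 left).
−30 → May 31, 1677 (end of May, 31 days; 106 left).
−31 → Apr 30, 1677 (end of Apr, 30 days; 75 left).
−30 → Mar 31, 1677 (end of Mar, 31 days; 45 left).
−31 → Feb 28, 1677 (end of Feb, 28 days; 14 left).
−14 → Feb 14, 1677.

February 14, 1677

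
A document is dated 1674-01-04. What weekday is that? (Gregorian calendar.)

Doomsday rule: the anchor day for the 1600s is Tuesday. For year 74: 74÷12 = 6 r 2, and 2÷4 = 0, so 6+2+0 = 8.
Tuesday + 8 ≡ Wednesday — that's 1674's doomsday.
In January the doomsday date is Jan 3 (1674 is not a leap year).
Jan 4 is 1 day after Jan 3; 1 mod 7 = 1, so Wednesday + 1 = Thursday.

Thursday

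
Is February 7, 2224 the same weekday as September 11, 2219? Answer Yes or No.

From Sep 11, 2219 to Feb 7, 2224 is 1610 days.
1610 mod 7 = 0, so they are the same weekday.
(Sep 11, 2219 is a Saturday; Feb 7, 2224 is a Saturday.)

Yes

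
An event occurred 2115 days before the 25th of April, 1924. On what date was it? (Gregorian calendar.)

−366 (one year; includes Feb 29, 1924) → Apr 25, 1923 (1749 left).
−365 (one year) → Apr 25, 1922 (1384 left).
−365 (one year) → Apr 25, 1921 (1019 left).
−365 (one year) → Apr 25, 1920 (654 left).
−366 (one year; includes Feb 29, 1920) → Apr 25, 1919 (288 left).
−25 → Mar 31, 1919 (end of Mar, 31 days; 263 left).
−31 → Feb 28, 1919 (end of Feb, 28 days; 232 left).
−28 → Jan 31, 1919 (end of Jan, 31 days; 204 left).
−31 → Dec 31, 1918 (end of Dec, 31 days; 173 left).
−31 → Nov 30, 1918 (end of Nov, 30 days; 142 left).
−30 → Oct 31, 1918 (end of Oct, 31 days; 112 left).
−31 → Sep 30, 1918 (end of Sep, 30 days; 81 left).
−30 → Aug 31, 1918 (end of Aug, 31 days; 51 left).
−31 → Jul 31, 1918 (end of Jul, 31 days; 20 left).
−20 → Jul 11, 1918.

July 11, 1918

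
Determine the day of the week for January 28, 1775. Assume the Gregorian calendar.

Saturday

Doomsday rule: the anchor day for the 1700s is Sunday. For year 75: 75÷12 = 6 r 3, and 3÷4 = 0, so 6+3+0 = 9.
Sunday + 9 ≡ Tuesday — that's 1775's doomsday.
In January the doomsday date is Jan 3 (1775 is not a leap year).
Jan 28 is 25 days after Jan 3; 25 mod 7 = 4, so Tuesday + 4 = Saturday.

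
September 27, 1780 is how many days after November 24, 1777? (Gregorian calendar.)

1038

Nov 24, 1777 → Nov 24, 1778: 365 days.
Nov 24, 1778 → Nov 24, 1779: 365 days.
Nov 24, 1779 → Dec 24, 1779: 30 days (November has 30).
Dec 24, 1779 → Jan 24, 1780: 31 days (December has 31).
Jan 24, 1780 → Feb 24, 1780: 31 days (January has 31).
Feb 24, 1780 → Mar 24, 1780: 29 days (February has 29).
Mar 24, 1780 → Apr 24, 1780: 31 days (March has 31).
Apr 24, 1780 → May 24, 1780: 30 days (April has 30).
May 24, 1780 → Jun 24, 1780: 31 days (May has 31).
Jun 24, 1780 → Jul 24, 1780: 30 days (June has 30).
Jul 24, 1780 → Aug 24, 1780: 31 days (July has 31).
Aug 24, 1780 → Sep 24, 1780: 31 days (August has 31).
Sep 24, 1780 → Sep 27, 1780: 3 days.
Total: 1038 days.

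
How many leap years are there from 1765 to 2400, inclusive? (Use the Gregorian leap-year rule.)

Multiples of 4 in [1765,2400]: 159.
Of those, multiples of 100: 7 (not leap unless ÷400).
Multiples of 400: 2.
Leap years = 159 − 7 + 2 = 154.

154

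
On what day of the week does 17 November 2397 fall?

Monday

Doomsday rule: the anchor day for the 2300s is Wednesday. For year 97: 97÷12 = 8 r 1, and 1÷4 = 0, so 8+1+0 = 9.
Wednesday + 9 ≡ Friday — that's 2397's doomsday.
In November the doomsday date is Nov 7.
Nov 17 is 10 days after Nov 7; 10 mod 7 = 3, so Friday + 3 = Monday.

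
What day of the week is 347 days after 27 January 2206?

Friday

First find the weekday of Jan 27, 2206. Doomsday rule: the anchor day for the 2200s is Friday. For year 06: 6÷12 = 0 r 6, and 6÷4 = 1, so 0+6+1 = 7.
Friday + 7 ≡ Friday — that's 2206's doomsday.
In January the doomsday date is Jan 3 (2206 is not a leap year).
Jan 27 is 24 days after Jan 3; 24 mod 7 = 3, so Friday + 3 = Monday.
347 mod 7 = 4, so 347 days after a Monday is Monday + 4 = Friday.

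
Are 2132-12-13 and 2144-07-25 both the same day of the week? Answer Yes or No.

From Dec 13, 2132 to Jul 25, 2144 is 4242 days.
4242 mod 7 = 0, so they are the same weekday.
(Dec 13, 2132 is a Saturday; Jul 25, 2144 is a Saturday.)

Yes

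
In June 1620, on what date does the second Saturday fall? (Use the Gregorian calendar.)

June 1, 1620 is a Monday.
The first Saturday is therefore June 6 (5 days later).
The second Saturday is 6 + 1×7 = June 13.

June 13, 1620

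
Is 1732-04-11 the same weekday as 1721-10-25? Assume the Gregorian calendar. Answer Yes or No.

From Oct 25, 1721 to Apr 11, 1732 is 3821 days.
3821 mod 7 = 6, so they are different weekdays.
(Oct 25, 1721 is a Saturday; Apr 11, 1732 is a Friday.)

No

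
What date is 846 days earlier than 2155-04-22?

December 27, 2152

−365 (one year) → Apr 22, 2154 (481 left).
−365 (one year) → Apr 22, 2153 (116 left).
−22 → Mar 31, 2153 (end of Mar, 31 days; 94 left).
−31 → Feb 28, 2153 (end of Feb, 28 days; 63 left).
−28 → Jan 31, 2153 (end of Jan, 31 days; 35 left).
−31 → Dec 31, 2152 (end of Dec, 31 days; 4 left).
−4 → Dec 27, 2152.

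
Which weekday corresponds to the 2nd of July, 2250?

Doomsday rule: the anchor day for the 2200s is Friday. For year 50: 50÷12 = 4 r 2, and 2÷4 = 0, so 4+2+0 = 6.
Friday + 6 ≡ Thursday — that's 2250's doomsday.
In July the doomsday date is Jul 11.
Jul 2 is 9 days before Jul 11; 9 mod 7 = 2, so Thursday − 2 = Tuesday.

Tuesday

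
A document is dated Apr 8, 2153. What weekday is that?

Sunday

Doomsday rule: the anchor day for the 2100s is Sunday. For year 53: 53÷12 = 4 r 5, and 5÷4 = 1, so 4+5+1 = 10.
Sunday + 10 ≡ Wednesday — that's 2153's doomsday.
In April the doomsday date is Apr 4.
Apr 8 is 4 days after Apr 4; 4 mod 7 = 4, so Wednesday + 4 = Sunday.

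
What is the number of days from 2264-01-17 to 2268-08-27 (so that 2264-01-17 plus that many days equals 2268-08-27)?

Jan 17, 2264 → Jan 17, 2265: 366 days (Feb 29, 2264 is in that span).
Jan 17, 2265 → Jan 17, 2266: 365 days.
Jan 17, 2266 → Jan 17, 2267: 365 days.
Jan 17, 2267 → Jan 17, 2268: 365 days.
Jan 17, 2268 → Feb 17, 2268: 31 days (January has 31).
Feb 17, 2268 → Mar 17, 2268: 29 days (February has 29).
Mar 17, 2268 → Apr 17, 2268: 31 days (March has 31).
Apr 17, 2268 → May 17, 2268: 30 days (April has 30).
May 17, 2268 → Jun 17, 2268: 31 days (May has 31).
Jun 17, 2268 → Jul 17, 2268: 30 days (June has 30).
Jul 17, 2268 → Aug 17, 2268: 31 days (July has 31).
Aug 17, 2268 → Aug 27, 2268: 10 days.
Total: 1684 days.

1684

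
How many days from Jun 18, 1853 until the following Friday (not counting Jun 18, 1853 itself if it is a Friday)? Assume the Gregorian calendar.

6

Jun 18, 1853 is a Saturday.
From Saturday to the next Friday is 6 days.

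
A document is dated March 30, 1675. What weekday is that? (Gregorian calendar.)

Saturday

Doomsday rule: the anchor day for the 1600s is Tuesday. For year 75: 75÷12 = 6 r 3, and 3÷4 = 0, so 6+3+0 = 9.
Tuesday + 9 ≡ Thursday — that's 1675's doomsday.
In March the doomsday date is Mar 14.
Mar 30 is 16 days after Mar 14; 16 mod 7 = 2, so Thursday + 2 = Saturday.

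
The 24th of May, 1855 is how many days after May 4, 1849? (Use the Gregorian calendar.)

2211

May 4, 1849 → May 4, 1850: 365 days.
May 4, 1850 → May 4, 1851: 365 days.
May 4, 1851 → May 4, 1852: 366 days (Feb 29, 1852 is in that span).
May 4, 1852 → May 4, 1853: 365 days.
May 4, 1853 → May 4, 1854: 365 days.
May 4, 1854 → Jun 4, 1854: 31 days (May has 31).
Jun 4, 1854 → Jul 4, 1854: 30 days (June has 30).
Jul 4, 1854 → Aug 4, 1854: 31 days (July has 31).
Aug 4, 1854 → Sep 4, 1854: 31 days (August has 31).
Sep 4, 1854 → Oct 4, 1854: 30 days (September has 30).
Oct 4, 1854 → Nov 4, 1854: 31 days (October has 31).
Nov 4, 1854 → Dec 4, 1854: 30 days (November has 30).
Dec 4, 1854 → Jan 4, 1855: 31 days (December has 31).
Jan 4, 1855 → Feb 4, 1855: 31 days (January has 31).
Feb 4, 1855 → Mar 4, 1855: 28 days (February has 28).
Mar 4, 1855 → Apr 4, 1855: 31 days (March has 31).
Apr 4, 1855 → May 4, 1855: 30 days (April has 30).
May 4, 1855 → May 24, 1855: 20 days.
Total: 2211 days.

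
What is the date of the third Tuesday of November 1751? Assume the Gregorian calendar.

November 1, 1751 is a Monday.
The first Tuesday is therefore November 2 (1 days later).
The third Tuesday is 2 + 2×7 = November 16.

November 16, 1751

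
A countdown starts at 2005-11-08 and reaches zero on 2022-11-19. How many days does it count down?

Nov 8, 2005 → Nov 8, 2006: 365 days.
Nov 8, 2006 → Nov 8, 2007: 365 days.
Nov 8, 2007 → Nov 8, 2008: 366 days (Feb 29, 2008 is in that span).
Nov 8, 2008 → Nov 8, 2009: 365 days.
Nov 8, 2009 → Nov 8, 2010: 365 days.
Nov 8, 2010 → Nov 8, 2011: 365 days.
Nov 8, 2011 → Nov 8, 2012: 366 days (Feb 29, 2012 is in that span).
Nov 8, 2012 → Nov 8, 2013: 365 days.
Nov 8, 2013 → Nov 8, 2014: 365 days.
Nov 8, 2014 → Nov 8, 2015: 365 days.
Nov 8, 2015 → Nov 8, 2016: 366 days (Feb 29, 2016 is in that span).
Nov 8, 2016 → Nov 8, 2017: 365 days.
Nov 8, 2017 → Nov 8, 2018: 365 days.
Nov 8, 2018 → Nov 8, 2019: 365 days.
Nov 8, 2019 → Nov 8, 2020: 366 days (Feb 29, 2020 is in that span).
Nov 8, 2020 → Nov 8, 2021: 365 days.
Nov 8, 2021 → Dec 8, 2021: 30 days (November has 30).
Dec 8, 2021 → Jan 8, 2022: 31 days (December has 31).
Jan 8, 2022 → Feb 8, 2022: 31 days (January has 31).
Feb 8, 2022 → Mar 8, 2022: 28 days (February has 28).
Mar 8, 2022 → Apr 8, 2022: 31 days (March has 31).
Apr 8, 2022 → May 8, 2022: 30 days (April has 30).
May 8, 2022 → Jun 8, 2022: 31 days (May has 31).
Jun 8, 2022 → Jul 8, 2022: 30 days (June has 30).
Jul 8, 2022 → Aug 8, 2022: 31 days (July has 31).
Aug 8, 2022 → Sep 8, 2022: 31 days (August has 31).
Sep 8, 2022 → Oct 8, 2022: 30 days (September has 30).
Oct 8, 2022 → Nov 8, 2022: 31 days (October has 31).
Nov 8, 2022 → Nov 19, 2022: 11 days.
Total: 6220 days.

6220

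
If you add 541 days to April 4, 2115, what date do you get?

September 26, 2116

+366 (one year; includes Feb 29, 2116) → Apr 4, 2116 (175 left).
Apr has 30 days: +27 → May 1, 2116 (148 left).
May has 31 days: +31 → Jun 1, 2116 (117 left).
Jun has 30 days: +30 → Jul 1, 2116 (87 left).
Jul has 31 days: +31 → Aug 1, 2116 (56 left).
Aug has 31 days: +31 → Sep 1, 2116 (25 left).
+25 → Sep 26, 2116.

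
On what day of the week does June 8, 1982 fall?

Doomsday rule: the anchor day for the 1900s is Wednesday. For year 82: 82÷12 = 6 r 10, and 10÷4 = 2, so 6+10+2 = 18.
Wednesday + 18 ≡ Sunday — that's 1982's doomsday.
In June the doomsday date is Jun 6.
Jun 8 is 2 days after Jun 6; 2 mod 7 = 2, so Sunday + 2 = Tuesday.

Tuesday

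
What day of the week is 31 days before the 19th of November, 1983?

Wednesday

Nov 19, 1983 is a Saturday.
31 mod 7 = 3, so 31 days before a Saturday is Saturday − 3 = Wednesday.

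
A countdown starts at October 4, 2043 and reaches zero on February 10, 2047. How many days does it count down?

Oct 4, 2043 → Oct 4, 2044: 366 days (Feb 29, 2044 is in that span).
Oct 4, 2044 → Oct 4, 2045: 365 days.
Oct 4, 2045 → Oct 4, 2046: 365 days.
Oct 4, 2046 → Nov 4, 2046: 31 days (October has 31).
Nov 4, 2046 → Dec 4, 2046: 30 days (November has 30).
Dec 4, 2046 → Jan 4, 2047: 31 days (December has 31).
Jan 4, 2047 → Feb 4, 2047: 31 days (January has 31).
Feb 4, 2047 → Feb 10, 2047: 6 days.
Total: 1225 days.

1225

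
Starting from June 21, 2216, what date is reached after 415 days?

+365 (one year) → Jun 21, 2217 (50 left).
Jun has 30 days: +10 → Jul 1, 2217 (40 left).
Jul has 31 days: +31 → Aug 1, 2217 (9 left).
+9 → Aug 10, 2217.

August 10, 2217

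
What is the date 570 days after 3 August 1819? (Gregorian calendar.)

+366 (one year; includes Feb 29, 1820) → Aug 3, 1820 (204 left).
Aug has 31 days: +29 → Sep 1, 1820 (175 left).
Sep has 30 days: +30 → Oct 1, 1820 (145 left).
Oct has 31 days: +31 → Nov 1, 1820 (114 left).
Nov has 30 days: +30 → Dec 1, 1820 (84 left).
Dec has 31 days: +31 → Jan 1, 1821 (53 left).
Jan has 31 days: +31 → Feb 1, 1821 (22 left).
+22 → Feb 23, 1821.

February 23, 1821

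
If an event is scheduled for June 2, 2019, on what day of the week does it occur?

Sunday

January 1, 2019 is a Tuesday.
Jan 1, 2019 → Feb 1, 2019: 31 days (January has 31).
Feb 1, 2019 → Mar 1, 2019: 28 days (February has 28).
Mar 1, 2019 → Apr 1, 2019: 31 days (March has 31).
Apr 1, 2019 → May 1, 2019: 30 days (April has 30).
May 1, 2019 → Jun 1, 2019: 31 days (May has 31).
Jun 1, 2019 → Jun 2, 2019: 1 days.
Total: 152 days.
152 mod 7 = 5, so Tuesday + 5 = Sunday.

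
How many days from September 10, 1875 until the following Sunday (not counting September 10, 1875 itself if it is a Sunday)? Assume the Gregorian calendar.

2

Sep 10, 1875 is a Friday.
From Friday to the next Sunday is 2 days.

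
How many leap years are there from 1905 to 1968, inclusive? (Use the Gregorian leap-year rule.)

Multiples of 4 in [1905,1968]: 16.
Of those, multiples of 100: 0 (not leap unless ÷400).
Multiples of 400: 0.
Leap years = 16 − 0 + 0 = 16.

16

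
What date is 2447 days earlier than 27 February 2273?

−366 (one year; includes Feb 29, 2272) → Feb 27, 2272 (2081 left).
−365 (one year) → Feb 27, 2271 (1716 left).
−365 (one year) → Feb 27, 2270 (1351 left).
−365 (one year) → Feb 27, 2269 (986 left).
−366 (one year; includes Feb 29, 2268) → Feb 27, 2268 (620 left).
−365 (one year) → Feb 27, 2267 (255 left).
−27 → Jan 31, 2267 (end of Jan, 31 days; 228 left).
−31 → Dec 31, 2266 (end of Dec, 31 days; 197 left).
−31 → Nov 30, 2266 (end of Nov, 30 days; 166 left).
−30 → Oct 31, 2266 (end of Oct, 31 days; 136 left).
−31 → Sep 30, 2266 (end of Sep, 30 days; 105 left).
−30 → Aug 31, 2266 (end of Aug, 31 days; 75 left).
−31 → Jul 31, 2266 (end of Jul, 31 days; 44 left).
−31 → Jun 30, 2266 (end of Jun, 30 days; 13 left).
−13 → Jun 17, 2266.

June 17, 2266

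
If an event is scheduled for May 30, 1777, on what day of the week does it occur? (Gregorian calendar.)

Friday

Doomsday rule: the anchor day for the 1700s is Sunday. For year 77: 77÷12 = 6 r 5, and 5÷4 = 1, so 6+5+1 = 12.
Sunday + 12 ≡ Friday — that's 1777's doomsday.
In May the doomsday date is May 9.
May 30 is 21 days after May 9; 21 mod 7 = 0, so Friday + 0 = Friday.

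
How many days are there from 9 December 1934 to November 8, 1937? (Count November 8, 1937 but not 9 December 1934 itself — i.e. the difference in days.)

1065

Dec 9, 1934 → Dec 9, 1935: 365 days.
Dec 9, 1935 → Dec 9, 1936: 366 days (Feb 29, 1936 is in that span).
Dec 9, 1936 → Jan 9, 1937: 31 days (December has 31).
Jan 9, 1937 → Feb 9, 1937: 31 days (January has 31).
Feb 9, 1937 → Mar 9, 1937: 28 days (February has 28).
Mar 9, 1937 → Apr 9, 1937: 31 days (March has 31).
Apr 9, 1937 → May 9, 1937: 30 days (April has 30).
May 9, 1937 → Jun 9, 1937: 31 days (May has 31).
Jun 9, 1937 → Jul 9, 1937: 30 days (June has 30).
Jul 9, 1937 → Aug 9, 1937: 31 days (July has 31).
Aug 9, 1937 → Sep 9, 1937: 31 days (August has 31).
Sep 9, 1937 → Oct 9, 1937: 30 days (September has 30).
Oct 9, 1937 → Nov 8, 1937: 30 days.
Total: 1065 days.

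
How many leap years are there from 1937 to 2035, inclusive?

Multiples of 4 in [1937,2035]: 24.
Of those, multiples of 100: 1 (not leap unless ÷400).
Multiples of 400: 1.
Leap years = 24 − 1 + 1 = 24.

24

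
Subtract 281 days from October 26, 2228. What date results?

−26 → Sep 30, 2228 (end of Sep, 30 days; 255 left).
−30 → Aug 31, 2228 (end of Aug, 31 days; 225 left).
−31 → Jul 31, 2228 (end of Jul, 31 days; 194 left).
−31 → Jun 30, 2228 (end of Jun, 30 days; 163 left).
−30 → May 31, 2228 (end of May, 31 days; 133 left).
−31 → Apr 30, 2228 (end of Apr, 30 days; 102 left).
−30 → Mar 31, 2228 (end of Mar, 31 days; 72 left).
−31 → Feb 29, 2228 (end of Feb, 29 days; 41 left).
−29 → Jan 31, 2228 (end of Jan, 31 days; 12 left).
−12 → Jan 19, 2228.

January 19, 2228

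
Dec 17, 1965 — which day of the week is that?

Doomsday rule: the anchor day for the 1900s is Wednesday. For year 65: 65÷12 = 5 r 5, and 5÷4 = 1, so 5+5+1 = 11.
Wednesday + 11 ≡ Sunday — that's 1965's doomsday.
In December the doomsday date is Dec 12.
Dec 17 is 5 days after Dec 12; 5 mod 7 = 5, so Sunday + 5 = Friday.

Friday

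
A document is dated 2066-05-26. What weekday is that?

Wednesday

Doomsday rule: the anchor day for the 2000s is Tuesday. For year 66: 66÷12 = 5 r 6, and 6÷4 = 1, so 5+6+1 = 12.
Tuesday + 12 ≡ Sunday — that's 2066's doomsday.
In May the doomsday date is May 9.
May 26 is 17 days after May 9; 17 mod 7 = 3, so Sunday + 3 = Wednesday.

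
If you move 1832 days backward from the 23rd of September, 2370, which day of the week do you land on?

First find the weekday of Sep 23, 2370. Doomsday rule: the anchor day for the 2300s is Wednesday. For year 70: 70÷12 = 5 r 10, and 10÷4 = 2, so 5+10+2 = 17.
Wednesday + 17 ≡ Saturday — that's 2370's doomsday.
In September the doomsday date is Sep 5.
Sep 23 is 18 days after Sep 5; 18 mod 7 = 4, so Saturday + 4 = Wednesday.
1832 mod 7 = 5, so 1832 days before a Wednesday is Wednesday − 5 = Friday.

Friday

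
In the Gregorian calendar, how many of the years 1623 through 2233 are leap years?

Multiples of 4 in [1623,2233]: 153.
Of those, multiples of 100: 6 (not leap unless ÷400).
Multiples of 400: 1.
Leap years = 153 − 6 + 1 = 148.

148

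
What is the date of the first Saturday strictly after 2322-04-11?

Apr 11, 2322 is a Tuesday.
From Tuesday to the next Saturday is 4 days.
Apr 11, 2322 + 4 = Apr 15, 2322.

April 15, 2322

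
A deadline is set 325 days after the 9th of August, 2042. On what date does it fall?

June 30, 2043

Aug has 31 days: +23 → Sep 1, 2042 (302 left).
Sep has 30 days: +30 → Oct 1, 2042 (272 left).
Oct has 31 days: +31 → Nov 1, 2042 (241 left).
Nov has 30 days: +30 → Dec 1, 2042 (211 left).
Dec has 31 days: +31 → Jan 1, 2043 (180 left).
Jan has 31 days: +31 → Feb 1, 2043 (149 left).
Feb has 28 days: +28 → Mar 1, 2043 (121 left).
Mar has 31 days: +31 → Apr 1, 2043 (90 left).
Apr has 30 days: +30 → May 1, 2043 (60 left).
May has 31 days: +31 → Jun 1, 2043 (29 left).
+29 → Jun 30, 2043.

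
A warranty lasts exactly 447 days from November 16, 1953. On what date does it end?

+365 (one year) → Nov 16, 1954 (82 left).
Nov has 30 days: +15 → Dec 1, 1954 (67 left).
Dec has 31 days: +31 → Jan 1, 1955 (36 left).
Jan has 31 days: +31 → Feb 1, 1955 (5 left).
+5 → Feb 6, 1955.

February 6, 1955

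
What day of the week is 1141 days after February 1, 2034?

First find the weekday of Feb 1, 2034. Doomsday rule: the anchor day for the 2000s is Tuesday. For year 34: 34÷12 = 2 r 10, and 10÷4 = 2, so 2+10+2 = 14.
Tuesday + 14 ≡ Tuesday — that's 2034's doomsday.
In February the doomsday date is Feb 28 (2034 is not a leap year).
Feb 1 is 27 days before Feb 28; 27 mod 7 = 6, so Tuesday − 6 = Wednesday.
1141 mod 7 = 0, so 1141 days after a Wednesday is Wednesday + 0 = Wednesday.

Wednesday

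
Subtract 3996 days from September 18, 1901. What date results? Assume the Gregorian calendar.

−365 (one year) → Sep 18, 1900 (3631 left).
−365 (one year) → Sep 18, 1899 (3266 left).
−365 (one year) → Sep 18, 1898 (2901 left).
−365 (one year) → Sep 18, 1897 (2536 left).
−365 (one year) → Sep 18, 1896 (2171 left).
−366 (one year; includes Feb 29, 1896) → Sep 18, 1895 (1805 left).
−365 (one year) → Sep 18, 1894 (1440 left).
−365 (one year) → Sep 18, 1893 (1075 left).
−365 (one year) → Sep 18, 1892 (710 left).
−366 (one year; includes Feb 29, 1892) → Sep 18, 1891 (344 left).
−18 → Aug 31, 1891 (end of Aug, 31 days; 326 left).
−31 → Jul 31, 1891 (end of Jul, 31 days; 295 left).
−31 → Jun 30, 1891 (end of Jun, 30 days; 264 left).
−30 → May 31, 1891 (end of May, 31 days; 234 left).
−31 → Apr 30, 1891 (end of Apr, 30 days; 203 left).
−30 → Mar 31, 1891 (end of Mar, 31 days; 173 left).
−31 → Feb 28, 1891 (end of Feb, 28 days; 142 left).
−28 → Jan 31, 1891 (end of Jan, 31 days; 114 left).
−31 → Dec 31, 1890 (end of Dec, 31 days; 83 left).
−31 → Nov 30, 1890 (end of Nov, 30 days; 52 left).
−30 → Oct 31, 1890 (end of Oct, 31 days; 22 left).
−22 → Oct 9, 1890.

October 9, 1890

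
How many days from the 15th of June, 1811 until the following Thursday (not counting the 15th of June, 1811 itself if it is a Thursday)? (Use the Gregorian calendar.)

5

Jun 15, 1811 is a Saturday.
From Saturday to the next Thursday is 5 days.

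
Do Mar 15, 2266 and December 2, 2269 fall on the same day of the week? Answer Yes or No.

Yes

From Mar 15, 2266 to Dec 2, 2269 is 1358 days.
1358 mod 7 = 0, so they are the same weekday.
(Mar 15, 2266 is a Thursday; Dec 2, 2269 is a Thursday.)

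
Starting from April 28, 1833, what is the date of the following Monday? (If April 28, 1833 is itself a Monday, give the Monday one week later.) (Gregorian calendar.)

April 29, 1833

Apr 28, 1833 is a Sunday.
From Sunday to the next Monday is 1 day.
Apr 28, 1833 + 1 = Apr 29, 1833.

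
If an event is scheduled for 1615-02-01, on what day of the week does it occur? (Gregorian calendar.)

Sunday

Doomsday rule: the anchor day for the 1600s is Tuesday. For year 15: 15÷12 = 1 r 3, and 3÷4 = 0, so 1+3+0 = 4.
Tuesday + 4 ≡ Saturday — that's 1615's doomsday.
In February the doomsday date is Feb 28 (1615 is not a leap year).
Feb 1 is 27 days before Feb 28; 27 mod 7 = 6, so Saturday − 6 = Sunday.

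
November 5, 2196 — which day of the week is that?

Saturday

Doomsday rule: the anchor day for the 2100s is Sunday. For year 96: 96÷12 = 8 r 0, and 0÷4 = 0, so 8+0+0 = 8.
Sunday + 8 ≡ Monday — that's 2196's doomsday.
In November the doomsday date is Nov 7.
Nov 5 is 2 days before Nov 7; 2 mod 7 = 2, so Monday − 2 = Saturday.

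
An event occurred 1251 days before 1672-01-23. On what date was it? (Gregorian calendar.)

−365 (one year) → Jan 23, 1671 (886 left).
−365 (one year) → Jan 23, 1670 (521 left).
−365 (one year) → Jan 23, 1669 (156 left).
−23 → Dec 31, 1668 (end of Dec, 31 days; 133 left).
−31 → Nov 30, 1668 (end of Nov, 30 days; 102 left).
−30 → Oct 31, 1668 (end of Oct, 31 days; 72 left).
−31 → Sep 30, 1668 (end of Sep, 30 days; 41 left).
−30 → Aug 31, 1668 (end of Aug, 31 days; 11 left).
−11 → Aug 20, 1668.

August 20, 1668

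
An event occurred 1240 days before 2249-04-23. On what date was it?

−365 (one year) → Apr 23, 2248 (875 left).
−366 (one year; includes Feb 29, 2248) → Apr 23, 2247 (509 left).
−365 (one year) → Apr 23, 2246 (144 left).
−23 → Mar 31, 2246 (end of Mar, 31 days; 121 left).
−31 → Feb 28, 2246 (end of Feb, 28 days; 90 left).
−28 → Jan 31, 2246 (end of Jan, 31 days; 62 left).
−31 → Dec 31, 2245 (end of Dec, 31 days; 31 left).
−31 → Nov 30, 2245 (end of Nov, 30 days; 0 left).

November 30, 2245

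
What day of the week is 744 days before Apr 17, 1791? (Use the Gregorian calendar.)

Friday

First find the weekday of Apr 17, 1791. Doomsday rule: the anchor day for the 1700s is Sunday. For year 91: 91÷12 = 7 r 7, and 7÷4 = 1, so 7+7+1 = 15.
Sunday + 15 ≡ Monday — that's 1791's doomsday.
In April the doomsday date is Apr 4.
Apr 17 is 13 days after Apr 4; 13 mod 7 = 6, so Monday + 6 = Sunday.
744 mod 7 = 2, so 744 days before a Sunday is Sunday − 2 = Friday.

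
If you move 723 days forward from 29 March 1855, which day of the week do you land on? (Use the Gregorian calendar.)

Saturday

First find the weekday of Mar 29, 1855. Doomsday rule: the anchor day for the 1800s is Friday. For year 55: 55÷12 = 4 r 7, and 7÷4 = 1, so 4+7+1 = 12.
Friday + 12 ≡ Wednesday — that's 1855's doomsday.
In March the doomsday date is Mar 14.
Mar 29 is 15 days after Mar 14; 15 mod 7 = 1, so Wednesday + 1 = Thursday.
723 mod 7 = 2, so 723 days after a Thursday is Thursday + 2 = Saturday.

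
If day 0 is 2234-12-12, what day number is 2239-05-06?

Dec 12, 2234 → Dec 12, 2235: 365 days.
Dec 12, 2235 → Dec 12, 2236: 366 days (Feb 29, 2236 is in that span).
Dec 12, 2236 → Dec 12, 2237: 365 days.
Dec 12, 2237 → Dec 12, 2238: 365 days.
Dec 12, 2238 → Jan 12, 2239: 31 days (December has 31).
Jan 12, 2239 → Feb 12, 2239: 31 days (January has 31).
Feb 12, 2239 → Mar 12, 2239: 28 days (February has 28).
Mar 12, 2239 → Apr 12, 2239: 31 days (March has 31).
Apr 12, 2239 → May 6, 2239: 24 days.
Total: 1606 days.

1606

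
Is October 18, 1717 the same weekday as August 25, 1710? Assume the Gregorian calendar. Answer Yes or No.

From Aug 25, 1710 to Oct 18, 1717 is 2611 days.
2611 mod 7 = 0, so they are the same weekday.
(Aug 25, 1710 is a Monday; Oct 18, 1717 is a Monday.)

Yes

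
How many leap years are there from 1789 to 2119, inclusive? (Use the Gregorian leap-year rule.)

79

Multiples of 4 in [1789,2119]: 82.
Of those, multiples of 100: 4 (not leap unless ÷400).
Multiples of 400: 1.
Leap years = 82 − 4 + 1 = 79.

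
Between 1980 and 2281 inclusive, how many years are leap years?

Multiples of 4 in [1980,2281]: 76.
Of those, multiples of 100: 3 (not leap unless ÷400).
Multiples of 400: 1.
Leap years = 76 − 3 + 1 = 74.

74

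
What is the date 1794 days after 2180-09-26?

+365 (one year) → Sep 26, 2181 (1429 left).
+365 (one year) → Sep 26, 2182 (1064 left).
+365 (one year) → Sep 26, 2183 (699 left).
+366 (one year; includes Feb 29, 2184) → Sep 26, 2184 (333 left).
Sep has 30 days: +5 → Oct 1, 2184 (328 left).
Oct has 31 days: +31 → Nov 1, 2184 (297 left).
Nov has 30 days: +30 → Dec 1, 2184 (267 left).
Dec has 31 days: +31 → Jan 1, 2185 (236 left).
Jan has 31 days: +31 → Feb 1, 2185 (205 left).
Feb has 28 days: +28 → Mar 1, 2185 (177 left).
Mar has 31 days: +31 → Apr 1, 2185 (146 left).
Apr has 30 days: +30 → May 1, 2185 (116 left).
May has 31 days: +31 → Jun 1, 2185 (85 left).
Jun has 30 days: +30 → Jul 1, 2185 (55 left).
Jul has 31 days: +31 → Aug 1, 2185 (24 left).
+24 → Aug 25, 2185.

August 25, 2185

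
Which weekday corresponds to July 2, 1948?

Doomsday rule: the anchor day for the 1900s is Wednesday. For year 48: 48÷12 = 4 r 0, and 0÷4 = 0, so 4+0+0 = 4.
Wednesday + 4 ≡ Sunday — that's 1948's doomsday.
In July the doomsday date is Jul 11.
Jul 2 is 9 days before Jul 11; 9 mod 7 = 2, so Sunday − 2 = Friday.

Friday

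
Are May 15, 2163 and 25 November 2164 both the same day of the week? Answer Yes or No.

Yes

From May 15, 2163 to Nov 25, 2164 is 560 days.
560 mod 7 = 0, so they are the same weekday.
(May 15, 2163 is a Sunday; Nov 25, 2164 is a Sunday.)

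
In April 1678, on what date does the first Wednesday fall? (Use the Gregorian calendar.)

April 1, 1678 is a Friday.
The first Wednesday is therefore April 6 (5 days later).

April 6, 1678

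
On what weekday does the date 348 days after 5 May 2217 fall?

Saturday

First find the weekday of May 5, 2217. Doomsday rule: the anchor day for the 2200s is Friday. For year 17: 17÷12 = 1 r 5, and 5÷4 = 1, so 1+5+1 = 7.
Friday + 7 ≡ Friday — that's 2217's doomsday.
In May the doomsday date is May 9.
May 5 is 4 days before May 9; 4 mod 7 = 4, so Friday − 4 = Monday.
348 mod 7 = 5, so 348 days after a Monday is Monday + 5 = Saturday.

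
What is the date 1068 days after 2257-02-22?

+365 (one year) → Feb 22, 2258 (703 left).
+365 (one year) → Feb 22, 2259 (338 left).
Feb has 28 days: +7 → Mar 1, 2259 (331 left).
Mar has 31 days: +31 → Apr 1, 2259 (300 left).
Apr has 30 days: +30 → May 1, 2259 (270 left).
May has 31 days: +31 → Jun 1, 2259 (239 left).
Jun has 30 days: +30 → Jul 1, 2259 (209 left).
Jul has 31 days: +31 → Aug 1, 2259 (178 left).
Aug has 31 days: +31 → Sep 1, 2259 (147 left).
Sep has 30 days: +30 → Oct 1, 2259 (117 left).
Oct has 31 days: +31 → Nov 1, 2259 (86 left).
Nov has 30 days: +30 → Dec 1, 2259 (56 left).
Dec has 31 days: +31 → Jan 1, 2260 (25 left).
+25 → Jan 26, 2260.

January 26, 2260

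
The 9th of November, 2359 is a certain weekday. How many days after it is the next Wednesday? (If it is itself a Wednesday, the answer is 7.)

2

Nov 9, 2359 is a Monday.
From Monday to the next Wednesday is 2 days.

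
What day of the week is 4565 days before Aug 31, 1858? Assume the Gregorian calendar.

Monday

First find the weekday of Aug 31, 1858. Doomsday rule: the anchor day for the 1800s is Friday. For year 58: 58÷12 = 4 r 10, and 10÷4 = 2, so 4+10+2 = 16.
Friday + 16 ≡ Sunday — that's 1858's doomsday.
In August the doomsday date is Aug 8.
Aug 31 is 23 days after Aug 8; 23 mod 7 = 2, so Sunday + 2 = Tuesday.
4565 mod 7 = 1, so 4565 days before a Tuesday is Tuesday − 1 = Monday.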